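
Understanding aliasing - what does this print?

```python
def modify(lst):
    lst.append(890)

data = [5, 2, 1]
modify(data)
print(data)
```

Key concept: function modifies passed list.
Step by step:
`data = [5, 2, 1]` → data = [5, 2, 1]
`modify(data)` → data = [5, 2, 1, 890]
`print(data)` → prints [5, 2, 1, 890]

Answer: [5, 2, 1, 890]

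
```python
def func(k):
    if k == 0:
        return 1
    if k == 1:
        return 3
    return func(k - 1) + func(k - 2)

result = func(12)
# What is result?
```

Build up from base cases: func(0)=1, func(1)=3, func(2)=4, func(3)=7, func(4)=11, func(5)=18, func(6)=29, ..., func(12)=521

Answer: 521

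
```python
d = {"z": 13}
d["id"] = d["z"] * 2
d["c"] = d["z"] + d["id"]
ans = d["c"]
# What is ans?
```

Trace:
`d = {"z": 13}` → d = {'z': 13}
`d["id"] = d["z"] * 2` → d = {'z': 13, 'id': 26}
`d["c"] = d["z"] + d["id"]` → d = {'z': 13, 'id': 26, 'c': 39}
`ans = d["c"]` → ans = 39
So ans = 39

Answer: 39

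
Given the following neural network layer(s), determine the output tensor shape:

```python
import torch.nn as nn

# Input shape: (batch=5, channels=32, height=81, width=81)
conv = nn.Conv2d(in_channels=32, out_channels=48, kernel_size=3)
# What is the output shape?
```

Input: (5, 32, 81, 81) -> Output: (5, 48, 79, 79)

Answer: (5, 48, 79, 79)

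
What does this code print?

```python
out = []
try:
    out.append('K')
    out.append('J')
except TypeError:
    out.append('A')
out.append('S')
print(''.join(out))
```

Execution trace: 'K' (try body) → 'J' (try body, no exception) → 'S' (after the try/except). Output: KJS

Answer: KJS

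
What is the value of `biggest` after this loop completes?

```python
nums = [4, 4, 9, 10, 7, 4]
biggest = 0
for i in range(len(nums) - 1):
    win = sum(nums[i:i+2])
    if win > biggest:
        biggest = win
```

Max sum of 2-element window in [4, 4, 9, 10, 7, 4]
`biggest` takes the values: 0 → 8 → 13 → 19

Answer: 19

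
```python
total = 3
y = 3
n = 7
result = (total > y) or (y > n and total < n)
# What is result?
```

Trace:
`total = 3` → total = 3
`y = 3` → y = 3
`n = 7` → n = 7
`result = (total > y) or (y > n and total < n)` → result = False
So result = False

Answer: False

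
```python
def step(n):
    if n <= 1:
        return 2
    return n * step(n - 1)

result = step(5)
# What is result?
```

step(5) = 5 * 4 * 3 * 2 * 2 = 240

Answer: 240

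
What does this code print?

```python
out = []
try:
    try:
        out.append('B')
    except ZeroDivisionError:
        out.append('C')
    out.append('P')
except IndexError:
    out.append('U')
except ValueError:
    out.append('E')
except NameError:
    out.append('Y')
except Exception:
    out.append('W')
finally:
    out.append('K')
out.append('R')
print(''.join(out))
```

Execution trace: 'B' (inner try body, no exception) → 'P' (try body, no exception) → 'K' (finally) → 'R' (after the try/except). Output: BPKR

Answer: BPKR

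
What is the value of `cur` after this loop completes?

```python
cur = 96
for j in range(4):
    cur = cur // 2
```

Halve 4 times: 96 // 2^4 = 6
`cur` takes the values: 96 → 48 → 24 → 12 → 6

Answer: 6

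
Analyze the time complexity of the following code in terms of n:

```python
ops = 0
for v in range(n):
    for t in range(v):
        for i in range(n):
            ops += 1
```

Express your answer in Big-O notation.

Each loop level contributes: n × n × n. Multiplying the contributions gives O(n^3).

Answer: O(n^3)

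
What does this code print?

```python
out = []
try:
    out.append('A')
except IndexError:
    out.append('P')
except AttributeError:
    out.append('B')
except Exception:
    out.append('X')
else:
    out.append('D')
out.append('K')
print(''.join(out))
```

Execution trace: 'A' (try body, no exception) → 'D' (else) → 'K' (after the try/except). Output: ADK

Answer: ADK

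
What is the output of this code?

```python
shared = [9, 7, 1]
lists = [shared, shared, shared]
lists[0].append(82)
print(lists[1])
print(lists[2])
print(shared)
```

Key concept: list of same reference.
Step by step:
`shared = [9, 7, 1]` → shared = [9, 7, 1]
`lists = [shared, shared, shared]` → lists = [[9, 7, 1], [9, 7, 1], [9, 7, 1]]
`lists[0].append(82)` → shared = [9, 7, 1, 82]; lists = [[9, 7, 1, 82], [9, 7, 1, 82], [9, 7, 1, 82]]
`print(lists[1])` → prints [9, 7, 1, 82]
`print(lists[2])` → prints [9, 7, 1, 82]
`print(shared)` → prints [9, 7, 1, 82]

Answer:
[9, 7, 1, 82]
[9, 7, 1, 82]
[9, 7, 1, 82]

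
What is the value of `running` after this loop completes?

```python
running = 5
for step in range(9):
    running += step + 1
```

Start at 5, add 1 to 9 = 50
`running` takes the values: 5 → 6 → 8 → 11 → 15 → 20 → 26 → 33 → 41 → 50

Answer: 50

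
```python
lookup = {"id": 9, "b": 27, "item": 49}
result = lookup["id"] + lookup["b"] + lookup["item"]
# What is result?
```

Trace:
`lookup = {"id": 9, "b": 27, "item": 49}` → lookup = {'id': 9, 'b': 27, 'item': 49}
`result = lookup["id"] + lookup["b"] + lookup["item"]` → result = 85
So result = 85

Answer: 85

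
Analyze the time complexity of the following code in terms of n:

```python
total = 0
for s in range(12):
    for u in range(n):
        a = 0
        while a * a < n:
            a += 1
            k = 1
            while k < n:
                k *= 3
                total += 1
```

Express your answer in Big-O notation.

Each loop level contributes: 1 × n × √n × log n. Multiplying the contributions gives O(n√n log n).

Answer: O(n√n log n)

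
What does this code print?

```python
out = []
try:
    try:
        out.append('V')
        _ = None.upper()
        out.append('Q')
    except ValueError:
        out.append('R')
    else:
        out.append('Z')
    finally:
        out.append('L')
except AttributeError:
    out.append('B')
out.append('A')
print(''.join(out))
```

Execution trace: 'V' (try body) → 'L' (finally) → 'B' (outer except AttributeError) → 'A' (after the try/except). Output: VLBA

Answer: VLBA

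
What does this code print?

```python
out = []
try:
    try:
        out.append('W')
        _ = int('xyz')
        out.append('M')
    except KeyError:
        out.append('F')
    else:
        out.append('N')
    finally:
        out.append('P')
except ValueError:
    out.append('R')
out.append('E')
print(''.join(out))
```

Execution trace: 'W' (try body) → 'P' (finally) → 'R' (outer except ValueError) → 'E' (after the try/except). Output: WPRE

Answer: WPRE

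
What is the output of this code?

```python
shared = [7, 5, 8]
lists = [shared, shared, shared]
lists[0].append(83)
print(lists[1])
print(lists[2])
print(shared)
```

Key concept: list of same reference.
Step by step:
`shared = [7, 5, 8]` → shared = [7, 5, 8]
`lists = [shared, shared, shared]` → lists = [[7, 5, 8], [7, 5, 8], [7, 5, 8]]
`lists[0].append(83)` → shared = [7, 5, 8, 83]; lists = [[7, 5, 8, 83], [7, 5, 8, 83], [7, 5, 8, 83]]
`print(lists[1])` → prints [7, 5, 8, 83]
`print(lists[2])` → prints [7, 5, 8, 83]
`print(shared)` → prints [7, 5, 8, 83]

Answer:
[7, 5, 8, 83]
[7, 5, 8, 83]
[7, 5, 8, 83]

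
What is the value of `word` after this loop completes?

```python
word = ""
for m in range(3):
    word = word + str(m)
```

Concatenate digits 0 to 2
`word` takes the values: "" → "0" → "01" → "012"

Answer: "012"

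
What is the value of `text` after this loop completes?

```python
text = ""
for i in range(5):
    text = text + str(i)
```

Concatenate digits 0 to 4
`text` takes the values: "" → "0" → "01" → "012" → "0123" → "01234"

Answer: "01234"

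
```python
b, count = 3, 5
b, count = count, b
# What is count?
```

Trace:
`b, count = 3, 5` → b = 3; count = 5
`b, count = count, b` → b = 5; count = 3
So count = 3

Answer: 3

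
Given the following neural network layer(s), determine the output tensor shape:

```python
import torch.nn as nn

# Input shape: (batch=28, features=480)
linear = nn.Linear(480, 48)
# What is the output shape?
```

Input: (28, 480) -> Output: (28, 48)

Answer: (28, 48)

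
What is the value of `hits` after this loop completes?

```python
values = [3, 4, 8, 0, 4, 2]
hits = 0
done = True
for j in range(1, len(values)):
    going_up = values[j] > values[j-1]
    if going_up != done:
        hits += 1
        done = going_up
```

Count direction changes in [3, 4, 8, 0, 4, 2]
`hits` takes the values: 0 → 1 → 2 → 3

Answer: 3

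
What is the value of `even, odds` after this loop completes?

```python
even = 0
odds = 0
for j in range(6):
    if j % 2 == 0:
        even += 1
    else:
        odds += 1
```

Count evens and odds in range(6)
`even, odds` takes the values: (0, 0) → (1, 0) → (1, 1) → (2, 1) → (2, 2) → (3, 2) → (3, 3)

Answer: 3, 3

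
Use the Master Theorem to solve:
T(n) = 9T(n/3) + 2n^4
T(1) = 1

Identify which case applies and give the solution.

a=9, b=3, f(n)=2n^4. log_3(9) = 2. Since c=4 > 2 and the regularity condition holds (9(n/3)^4 = (9/3^4)n^4 with 9/3^4 < 1), Case 3 applies: T(n) = Θ(f(n)) = O(n^4).

Answer: O(n^4) - Case 3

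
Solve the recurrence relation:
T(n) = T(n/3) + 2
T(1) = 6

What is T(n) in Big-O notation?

Each step divides n by 3 and adds 2. After log_3(n) steps we reach T(1)=6. So T(n) = 2·log_3(n) + 6 = O(log n).

Answer: O(log n)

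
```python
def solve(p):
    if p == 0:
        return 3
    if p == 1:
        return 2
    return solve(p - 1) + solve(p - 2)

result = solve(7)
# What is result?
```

Build up from base cases: solve(0)=3, solve(1)=2, solve(2)=5, solve(3)=7, solve(4)=12, solve(5)=19, solve(6)=31, ..., solve(7)=50

Answer: 50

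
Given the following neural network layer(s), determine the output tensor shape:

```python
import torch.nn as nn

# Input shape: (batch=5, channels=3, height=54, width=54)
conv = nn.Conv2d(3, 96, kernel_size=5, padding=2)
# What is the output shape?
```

Input: (5, 3, 54, 54) -> Output: (5, 96, 54, 54)

Answer: (5, 96, 54, 54)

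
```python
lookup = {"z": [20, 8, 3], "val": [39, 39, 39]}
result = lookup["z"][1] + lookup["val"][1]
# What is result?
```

Trace:
`lookup = {"z": [20, 8, 3], "val": [39, 39, 39]}` → lookup = {'z': [20, 8, 3], 'val': [39, 39, 39]}
`result = lookup["z"][1] + lookup["val"][1]` → result = 47
So result = 47

Answer: 47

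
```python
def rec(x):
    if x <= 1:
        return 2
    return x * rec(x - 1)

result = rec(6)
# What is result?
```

rec(6) = 6 * 5 * 4 * 3 * 2 * 2 = 1440

Answer: 1440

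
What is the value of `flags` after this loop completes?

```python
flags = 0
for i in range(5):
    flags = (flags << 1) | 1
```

Build 5 consecutive 1-bits: 0b11111
`flags` takes the values: 0 → 1 → 3 → 7 → 15 → 31

Answer: 31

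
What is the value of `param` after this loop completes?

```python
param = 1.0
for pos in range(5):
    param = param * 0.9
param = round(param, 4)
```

Exponential decay: 1.0 * 0.9^5
`param` takes the values: 1.0 → 0.9 → 0.81 → 0.729 → 0.6561 → 0.59049 → 0.5905

Answer: 0.5905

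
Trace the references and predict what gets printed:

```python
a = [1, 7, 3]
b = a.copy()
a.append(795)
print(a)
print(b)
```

Key concept: list.copy() creates independent copy.
Step by step:
`a = [1, 7, 3]` → a = [1, 7, 3]
`b = a.copy()` → b = [1, 7, 3]
`a.append(795)` → a = [1, 7, 3, 795]
`print(a)` → prints [1, 7, 3, 795]
`print(b)` → prints [1, 7, 3]

Answer:
[1, 7, 3, 795]
[1, 7, 3]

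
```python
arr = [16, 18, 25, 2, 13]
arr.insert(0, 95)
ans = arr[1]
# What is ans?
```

Trace:
`arr = [16, 18, 25, 2, 13]` → arr = [16, 18, 25, 2, 13]
`arr.insert(0, 95)` → arr = [95, 16, 18, 25, 2, 13]
`ans = arr[1]` → ans = 16
So ans = 16

Answer: 16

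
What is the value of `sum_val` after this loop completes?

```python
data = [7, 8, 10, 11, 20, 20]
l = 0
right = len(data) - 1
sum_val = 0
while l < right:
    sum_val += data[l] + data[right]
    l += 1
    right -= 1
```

Sum of pairs from ends
`sum_val` takes the values: 0 → 27 → 55 → 76

Answer: 76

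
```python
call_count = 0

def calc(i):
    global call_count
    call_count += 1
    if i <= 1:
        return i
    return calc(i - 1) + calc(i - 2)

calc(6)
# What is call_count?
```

Calls(i) = 1 + Calls(i-1) + Calls(i-2); Calls(0)=Calls(1)=1. For i=6 this gives 25.

Answer: 25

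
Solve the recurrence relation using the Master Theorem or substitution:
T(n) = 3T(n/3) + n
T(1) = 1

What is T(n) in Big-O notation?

By Master Theorem: a=3, b=3, f(n)=n. Since log_3(3) = 1 and f(n) = Θ(n^1), Case 2 applies. T(n) = O(n log n).

Answer: O(n log n)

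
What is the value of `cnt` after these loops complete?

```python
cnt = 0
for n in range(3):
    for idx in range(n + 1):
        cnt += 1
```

Triangle: 1 + 2 + ... + 3
`cnt` takes the values: 0 → 1 → 2 → 3 → 4 → 5 → 6

Answer: 6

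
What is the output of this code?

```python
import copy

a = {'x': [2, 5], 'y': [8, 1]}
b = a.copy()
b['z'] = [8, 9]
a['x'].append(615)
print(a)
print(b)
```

Key concept: shallow copy of dict with mutable values.
Step by step:
`a = {'x': [2, 5], 'y': [8, 1]}` → a = {'x': [2, 5], 'y': [8, 1]}
`b = a.copy()` → b = {'x': [2, 5], 'y': [8, 1]}
`b['z'] = [8, 9]` → b = {'x': [2, 5], 'y': [8, 1], 'z': [8, 9]}
`a['x'].append(615)` → a = {'x': [2, 5, 615], 'y': [8, 1]}; b = {'x': [2, 5, 615], 'y': [8, 1], 'z': [8, 9]}
`print(a)` → prints {'x': [2, 5, 615], 'y': [8, 1]}
`print(b)` → prints {'x': [2, 5, 615], 'y': [8, 1], 'z': [8, 9]}

Answer:
{'x': [2, 5, 615], 'y': [8, 1]}
{'x': [2, 5, 615], 'y': [8, 1], 'z': [8, 9]}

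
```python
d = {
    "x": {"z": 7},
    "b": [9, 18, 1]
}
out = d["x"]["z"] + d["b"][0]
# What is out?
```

Trace:
`d = { ...` → d = {'x': {'z': 7}, 'b': [9, 18, 1]}
`out = d["x"]["z"] + d["b"][0]` → out = 16
So out = 16

Answer: 16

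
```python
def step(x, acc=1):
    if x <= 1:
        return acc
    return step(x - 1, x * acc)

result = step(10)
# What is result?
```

Accumulator trace (n, acc): (10, 1) -> (9, 10) -> (8, 90) -> (7, 720) -> (6, 5040) -> (5, 30240) -> (4, 151200) -> (3, 604800) -> (2, 1814400) -> (1, 3628800) -> return 3628800

Answer: 3628800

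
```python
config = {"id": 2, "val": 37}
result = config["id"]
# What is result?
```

Trace:
`config = {"id": 2, "val": 37}` → config = {'id': 2, 'val': 37}
`result = config["id"]` → result = 2
So result = 2

Answer: 2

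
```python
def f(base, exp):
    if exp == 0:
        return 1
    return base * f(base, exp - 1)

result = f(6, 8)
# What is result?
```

f(6, 8) = 6 * 6 * 6 * 6 * 6 * 6 * 6 * 6 = 1679616

Answer: 1679616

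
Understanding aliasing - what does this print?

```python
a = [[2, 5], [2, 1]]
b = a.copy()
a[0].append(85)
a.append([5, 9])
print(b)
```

Key concept: shallow copy with nested lists.
Step by step:
`a = [[2, 5], [2, 1]]` → a = [[2, 5], [2, 1]]
`b = a.copy()` → b = [[2, 5], [2, 1]]
`a[0].append(85)` → a = [[2, 5, 85], [2, 1]]; b = [[2, 5, 85], [2, 1]]
`a.append([5, 9])` → a = [[2, 5, 85], [2, 1], [5, 9]]
`print(b)` → prints [[2, 5, 85], [2, 1]]

Answer: [[2, 5, 85], [2, 1]]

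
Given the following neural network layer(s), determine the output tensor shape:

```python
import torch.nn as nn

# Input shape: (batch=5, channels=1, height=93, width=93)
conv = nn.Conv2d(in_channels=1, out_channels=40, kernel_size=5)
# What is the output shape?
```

Input: (5, 1, 93, 93) -> Output: (5, 40, 89, 89)

Answer: (5, 40, 89, 89)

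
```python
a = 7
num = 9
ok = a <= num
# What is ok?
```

Trace:
`a = 7` → a = 7
`num = 9` → num = 9
`ok = a <= num` → ok = True
So ok = True

Answer: True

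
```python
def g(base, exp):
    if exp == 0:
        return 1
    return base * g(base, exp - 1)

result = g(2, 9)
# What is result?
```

g(2, 9) = 2 * 2 * 2 * 2 * 2 * 2 * 2 * 2 * 2 = 512

Answer: 512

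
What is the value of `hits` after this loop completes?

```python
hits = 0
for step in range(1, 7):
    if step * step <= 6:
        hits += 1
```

Count numbers where step² ≤ 6
`hits` takes the values: 0 → 1 → 2

Answer: 2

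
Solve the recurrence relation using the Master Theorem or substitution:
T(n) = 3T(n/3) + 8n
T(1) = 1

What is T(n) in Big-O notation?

By Master Theorem: a=3, b=3, f(n)=8n. Since log_3(3) = 1 and f(n) = Θ(n^1), Case 2 applies. T(n) = O(n log n).

Answer: O(n log n)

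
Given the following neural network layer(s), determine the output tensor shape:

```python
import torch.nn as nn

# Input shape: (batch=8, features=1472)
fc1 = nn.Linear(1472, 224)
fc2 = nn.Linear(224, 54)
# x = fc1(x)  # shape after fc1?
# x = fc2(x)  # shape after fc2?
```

Input: (8, 1472) -> after fc1: (8, 224) -> Output: (8, 54)

Answer: (8, 54)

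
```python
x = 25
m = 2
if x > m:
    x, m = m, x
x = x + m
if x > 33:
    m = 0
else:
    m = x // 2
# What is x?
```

Trace:
`x = 25` → x = 25
`m = 2` → m = 2
`if x > m: ...` → x > m is True → x = 2; m = 25
`x = x + m` → x = 27
`if x > 33: ...` → x > 33 is False, take else branch → m = 13
So x = 27

Answer: 27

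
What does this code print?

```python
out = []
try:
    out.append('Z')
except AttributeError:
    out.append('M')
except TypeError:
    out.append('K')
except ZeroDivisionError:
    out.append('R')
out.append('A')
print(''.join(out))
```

Execution trace: 'Z' (try body, no exception) → 'A' (after the try/except). Output: ZA

Answer: ZA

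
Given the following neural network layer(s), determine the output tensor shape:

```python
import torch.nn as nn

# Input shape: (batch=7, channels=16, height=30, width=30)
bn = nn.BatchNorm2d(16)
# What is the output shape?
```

Input: (7, 16, 30, 30) -> Output: (7, 16, 30, 30)

Answer: (7, 16, 30, 30)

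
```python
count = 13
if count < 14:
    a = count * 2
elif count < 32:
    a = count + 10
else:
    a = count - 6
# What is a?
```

Trace:
`count = 13` → count = 13
`if count < 14: ...` → count < 14 is True → a = 26
So a = 26

Answer: 26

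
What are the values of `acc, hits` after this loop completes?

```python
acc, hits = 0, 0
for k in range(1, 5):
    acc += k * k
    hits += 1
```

Sum of squares and count
`acc, hits` takes the values: (0, 0) → (1, 0) → (1, 1) → (5, 1) → (5, 2) → (14, 2) → (14, 3) → (30, 3) → (30, 4)

Answer: 30, 4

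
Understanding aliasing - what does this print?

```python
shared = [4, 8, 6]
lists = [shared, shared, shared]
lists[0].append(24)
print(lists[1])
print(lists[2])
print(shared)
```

Key concept: list of same reference.
Step by step:
`shared = [4, 8, 6]` → shared = [4, 8, 6]
`lists = [shared, shared, shared]` → lists = [[4, 8, 6], [4, 8, 6], [4, 8, 6]]
`lists[0].append(24)` → shared = [4, 8, 6, 24]; lists = [[4, 8, 6, 24], [4, 8, 6, 24], [4, 8, 6, 24]]
`print(lists[1])` → prints [4, 8, 6, 24]
`print(lists[2])` → prints [4, 8, 6, 24]
`print(shared)` → prints [4, 8, 6, 24]

Answer:
[4, 8, 6, 24]
[4, 8, 6, 24]
[4, 8, 6, 24]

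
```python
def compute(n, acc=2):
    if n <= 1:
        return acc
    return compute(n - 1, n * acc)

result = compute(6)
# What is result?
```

Accumulator trace (n, acc): (6, 2) -> (5, 12) -> (4, 60) -> (3, 240) -> (2, 720) -> (1, 1440) -> return 1440

Answer: 1440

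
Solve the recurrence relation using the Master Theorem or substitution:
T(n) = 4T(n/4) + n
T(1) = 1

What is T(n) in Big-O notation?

By Master Theorem: a=4, b=4, f(n)=n. Since log_4(4) = 1 and f(n) = Θ(n^1), Case 2 applies. T(n) = O(n log n).

Answer: O(n log n)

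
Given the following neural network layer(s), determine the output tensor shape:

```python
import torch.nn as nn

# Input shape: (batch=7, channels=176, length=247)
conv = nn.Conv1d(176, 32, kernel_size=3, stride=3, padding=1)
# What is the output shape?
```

Input: (7, 176, 247) -> Output: (7, 32, 83)

Answer: (7, 32, 83)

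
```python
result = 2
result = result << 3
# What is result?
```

Trace:
`result = 2` → result = 2
`result = result << 3` → result = 16
So result = 16

Answer: 16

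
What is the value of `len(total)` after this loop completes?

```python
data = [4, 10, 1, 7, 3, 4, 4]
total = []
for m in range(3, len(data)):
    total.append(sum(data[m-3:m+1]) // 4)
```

Number of 4-element averages
`total` takes the values: [] → [5] → [5, 5] → [5, 5, 3] → [5, 5, 3, 4]
So `len(total)` = 4

Answer: 4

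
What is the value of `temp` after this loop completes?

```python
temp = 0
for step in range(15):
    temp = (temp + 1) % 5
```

Increment mod 5, 15 times = 0
`temp` takes the values: 0 → 1 → 2 → 3 → 4 → 0 → 1 → 2 → 3 → 4 → 0 → 1 → 2 → 3 → 4 → 0

Answer: 0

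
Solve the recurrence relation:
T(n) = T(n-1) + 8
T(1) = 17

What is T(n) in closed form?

Unrolling: T(n) = T(1) + 8·(n-1) = 17 + 8(n-1) = 8n + 9.

Answer: T(n) = 8n + 9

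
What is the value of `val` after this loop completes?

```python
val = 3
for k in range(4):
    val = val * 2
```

Multiply by 2, 4 times: 3 * 2^4 = 48
`val` takes the values: 3 → 6 → 12 → 24 → 48

Answer: 48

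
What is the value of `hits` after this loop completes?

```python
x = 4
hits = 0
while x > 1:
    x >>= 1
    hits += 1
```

Count right shifts until 1
`hits` takes the values: 0 → 1 → 2

Answer: 2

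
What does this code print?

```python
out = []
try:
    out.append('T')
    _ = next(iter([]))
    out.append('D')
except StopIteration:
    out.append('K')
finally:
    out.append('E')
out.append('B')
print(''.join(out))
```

Execution trace: 'T' (try body) → 'K' (except StopIteration) → 'E' (finally) → 'B' (after the try/except). Output: TKEB

Answer: TKEB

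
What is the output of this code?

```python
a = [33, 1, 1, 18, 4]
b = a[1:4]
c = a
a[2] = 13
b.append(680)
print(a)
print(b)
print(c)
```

Key concept: slice vs alias.
Step by step:
`a = [33, 1, 1, 18, 4]` → a = [33, 1, 1, 18, 4]
`b = a[1:4]` → b = [1, 1, 18]
`c = a` → c = [33, 1, 1, 18, 4] (same object as a)
`a[2] = 13` → a = [33, 1, 13, 18, 4] (same object as c); c = [33, 1, 13, 18, 4] (same object as a)
`b.append(680)` → b = [1, 1, 18, 680]
`print(a)` → prints [33, 1, 13, 18, 4]
`print(b)` → prints [1, 1, 18, 680]
`print(c)` → prints [33, 1, 13, 18, 4]

Answer:
[33, 1, 13, 18, 4]
[1, 1, 18, 680]
[33, 1, 13, 18, 4]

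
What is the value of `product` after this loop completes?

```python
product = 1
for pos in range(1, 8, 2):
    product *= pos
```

Product of 1, 3, 5, ... up to 7
`product` takes the values: 1 → 3 → 15 → 105

Answer: 105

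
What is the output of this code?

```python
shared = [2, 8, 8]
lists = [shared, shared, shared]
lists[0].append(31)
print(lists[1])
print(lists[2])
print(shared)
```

Key concept: list of same reference.
Step by step:
`shared = [2, 8, 8]` → shared = [2, 8, 8]
`lists = [shared, shared, shared]` → lists = [[2, 8, 8], [2, 8, 8], [2, 8, 8]]
`lists[0].append(31)` → shared = [2, 8, 8, 31]; lists = [[2, 8, 8, 31], [2, 8, 8, 31], [2, 8, 8, 31]]
`print(lists[1])` → prints [2, 8, 8, 31]
`print(lists[2])` → prints [2, 8, 8, 31]
`print(shared)` → prints [2, 8, 8, 31]

Answer:
[2, 8, 8, 31]
[2, 8, 8, 31]
[2, 8, 8, 31]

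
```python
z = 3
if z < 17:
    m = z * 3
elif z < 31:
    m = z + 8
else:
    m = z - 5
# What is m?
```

Trace:
`z = 3` → z = 3
`if z < 17: ...` → z < 17 is True → m = 9
So m = 9

Answer: 9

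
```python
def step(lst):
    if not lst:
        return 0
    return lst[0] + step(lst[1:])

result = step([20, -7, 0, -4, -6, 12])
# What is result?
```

20 + (-7) + 0 + (-4) + (-6) + 12 + 0 = 15

Answer: 15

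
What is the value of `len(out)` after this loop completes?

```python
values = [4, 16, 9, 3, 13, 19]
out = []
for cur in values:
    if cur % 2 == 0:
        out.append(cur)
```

Count even numbers in [4, 16, 9, 3, 13, 19]
`out` takes the values: [] → [4] → [4, 16]
So `len(out)` = 2

Answer: 2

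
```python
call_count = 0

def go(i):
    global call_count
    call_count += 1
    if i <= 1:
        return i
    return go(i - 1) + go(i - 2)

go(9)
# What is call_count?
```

Calls(i) = 1 + Calls(i-1) + Calls(i-2); Calls(0)=Calls(1)=1. For i=9 this gives 109.

Answer: 109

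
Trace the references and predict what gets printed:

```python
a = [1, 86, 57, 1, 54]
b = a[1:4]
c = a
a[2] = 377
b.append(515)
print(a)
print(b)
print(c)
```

Key concept: slice vs alias.
Step by step:
`a = [1, 86, 57, 1, 54]` → a = [1, 86, 57, 1, 54]
`b = a[1:4]` → b = [86, 57, 1]
`c = a` → c = [1, 86, 57, 1, 54] (same object as a)
`a[2] = 377` → a = [1, 86, 377, 1, 54] (same object as c); c = [1, 86, 377, 1, 54] (same object as a)
`b.append(515)` → b = [86, 57, 1, 515]
`print(a)` → prints [1, 86, 377, 1, 54]
`print(b)` → prints [86, 57, 1, 515]
`print(c)` → prints [1, 86, 377, 1, 54]

Answer:
[1, 86, 377, 1, 54]
[86, 57, 1, 515]
[1, 86, 377, 1, 54]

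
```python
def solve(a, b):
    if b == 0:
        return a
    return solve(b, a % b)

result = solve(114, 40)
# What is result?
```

solve(114, 40) -> solve(40, 34) -> solve(34, 6) -> solve(6, 4) -> solve(4, 2) -> solve(2, 0) -> 2

Answer: 2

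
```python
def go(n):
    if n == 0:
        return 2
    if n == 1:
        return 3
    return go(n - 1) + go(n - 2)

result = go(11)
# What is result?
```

Build up from base cases: go(0)=2, go(1)=3, go(2)=5, go(3)=8, go(4)=13, go(5)=21, go(6)=34, ..., go(11)=377

Answer: 377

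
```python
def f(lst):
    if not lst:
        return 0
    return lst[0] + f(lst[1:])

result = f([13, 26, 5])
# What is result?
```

13 + 26 + 5 + 0 = 44

Answer: 44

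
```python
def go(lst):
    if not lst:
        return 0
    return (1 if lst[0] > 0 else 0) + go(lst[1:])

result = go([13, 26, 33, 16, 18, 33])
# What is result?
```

Count of positive elements in [13, 26, 33, 16, 18, 33] = 6

Answer: 6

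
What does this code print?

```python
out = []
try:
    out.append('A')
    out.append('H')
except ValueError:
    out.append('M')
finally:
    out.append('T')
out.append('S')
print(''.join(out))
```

Execution trace: 'A' (try body) → 'H' (try body, no exception) → 'T' (finally) → 'S' (after the try/except). Output: AHTS

Answer: AHTS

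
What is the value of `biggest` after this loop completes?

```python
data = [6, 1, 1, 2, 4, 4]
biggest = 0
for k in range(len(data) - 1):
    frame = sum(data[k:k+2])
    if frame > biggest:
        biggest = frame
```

Max sum of 2-element window in [6, 1, 1, 2, 4, 4]
`biggest` takes the values: 0 → 7 → 8

Answer: 8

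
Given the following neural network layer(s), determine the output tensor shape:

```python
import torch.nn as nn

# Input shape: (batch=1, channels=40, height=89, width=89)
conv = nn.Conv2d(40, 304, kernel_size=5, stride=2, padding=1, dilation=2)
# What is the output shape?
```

Input: (1, 40, 89, 89) -> Output: (1, 304, 42, 42)

Answer: (1, 304, 42, 42)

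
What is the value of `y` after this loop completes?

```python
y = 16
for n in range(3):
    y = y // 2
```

Halve 3 times: 16 // 2^3 = 2
`y` takes the values: 16 → 8 → 4 → 2

Answer: 2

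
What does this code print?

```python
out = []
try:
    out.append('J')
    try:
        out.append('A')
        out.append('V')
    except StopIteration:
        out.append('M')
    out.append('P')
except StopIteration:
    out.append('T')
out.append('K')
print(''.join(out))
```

Execution trace: 'J' (try body) → 'A' (inner try body) → 'V' (inner try body, no exception) → 'P' (try body, no exception) → 'K' (after the try/except). Output: JAVPK

Answer: JAVPK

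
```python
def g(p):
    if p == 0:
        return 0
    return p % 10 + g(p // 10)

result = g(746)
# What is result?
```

Sum of digits of 746: 6 + 4 + 7 = 17

Answer: 17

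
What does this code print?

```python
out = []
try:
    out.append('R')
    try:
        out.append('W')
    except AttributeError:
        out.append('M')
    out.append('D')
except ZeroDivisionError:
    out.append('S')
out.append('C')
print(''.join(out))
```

Execution trace: 'R' (try body) → 'W' (inner try body, no exception) → 'D' (try body, no exception) → 'C' (after the try/except). Output: RWDC

Answer: RWDC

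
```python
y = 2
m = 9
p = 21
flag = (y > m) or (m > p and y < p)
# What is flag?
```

Trace:
`y = 2` → y = 2
`m = 9` → m = 9
`p = 21` → p = 21
`flag = (y > m) or (m > p and y < p)` → flag = False
So flag = False

Answer: False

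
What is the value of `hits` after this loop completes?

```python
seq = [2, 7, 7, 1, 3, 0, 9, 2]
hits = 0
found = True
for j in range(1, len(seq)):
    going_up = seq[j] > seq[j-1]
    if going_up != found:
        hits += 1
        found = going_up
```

Count direction changes in [2, 7, 7, 1, 3, 0, 9, 2]
`hits` takes the values: 0 → 1 → 2 → 3 → 4 → 5

Answer: 5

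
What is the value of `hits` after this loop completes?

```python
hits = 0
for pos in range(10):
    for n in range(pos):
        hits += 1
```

Triangle number: 0+1+2+...+9
`hits` takes the values: 0 → 1 → 2 → 3 → 4 → 5 → 6 → 7 → 8 → 9 → 10 → 11 → 12 → 13 → 14 → 15 → 16 → 17 → 18 → 19 → 20 → 21 → 22 → 23 → 24 → 25 → 26 → 27 → 28 → 29 → … → 41 → 42 → 43 → 44 → 45

Answer: 45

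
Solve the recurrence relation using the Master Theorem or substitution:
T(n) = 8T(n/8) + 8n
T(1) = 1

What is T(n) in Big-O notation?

By Master Theorem: a=8, b=8, f(n)=8n. Since log_8(8) = 1 and f(n) = Θ(n^1), Case 2 applies. T(n) = O(n log n).

Answer: O(n log n)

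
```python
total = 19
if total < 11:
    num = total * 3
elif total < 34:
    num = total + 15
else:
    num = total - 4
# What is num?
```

Trace:
`total = 19` → total = 19
`if total < 11: ...` → total < 11 is False, total < 34 is True → num = 34
So num = 34

Answer: 34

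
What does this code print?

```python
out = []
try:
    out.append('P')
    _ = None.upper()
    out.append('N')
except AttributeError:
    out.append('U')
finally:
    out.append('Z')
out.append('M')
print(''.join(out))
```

Execution trace: 'P' (try body) → 'U' (except AttributeError) → 'Z' (finally) → 'M' (after the try/except). Output: PUZM

Answer: PUZM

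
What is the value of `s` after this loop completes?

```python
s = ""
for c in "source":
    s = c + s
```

Reverse 'source'
`s` takes the values: "" → "s" → "os" → "uos" → "ruos" → "cruos" → "ecruos"

Answer: "ecruos"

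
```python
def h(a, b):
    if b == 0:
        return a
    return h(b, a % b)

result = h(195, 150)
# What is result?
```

h(195, 150) -> h(150, 45) -> h(45, 15) -> h(15, 0) -> 15

Answer: 15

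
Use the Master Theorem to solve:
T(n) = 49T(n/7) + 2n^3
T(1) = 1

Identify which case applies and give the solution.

a=49, b=7, f(n)=2n^3. log_7(49) = 2. Since c=3 > 2 and the regularity condition holds (49(n/7)^3 = (49/7^3)n^3 with 49/7^3 < 1), Case 3 applies: T(n) = Θ(f(n)) = O(n^3).

Answer: O(n^3) - Case 3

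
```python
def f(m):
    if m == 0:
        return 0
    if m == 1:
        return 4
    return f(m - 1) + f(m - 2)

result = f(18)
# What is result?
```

Build up from base cases: f(0)=0, f(1)=4, f(2)=4, f(3)=8, f(4)=12, f(5)=20, f(6)=32, ..., f(18)=10336

Answer: 10336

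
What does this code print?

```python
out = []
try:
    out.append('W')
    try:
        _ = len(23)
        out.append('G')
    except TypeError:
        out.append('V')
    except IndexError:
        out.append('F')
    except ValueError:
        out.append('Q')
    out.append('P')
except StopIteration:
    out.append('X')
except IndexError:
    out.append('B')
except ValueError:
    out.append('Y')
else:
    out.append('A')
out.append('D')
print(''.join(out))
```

Execution trace: 'W' (try body) → 'V' (inner except TypeError) → 'P' (try body, no exception) → 'A' (else) → 'D' (after the try/except). Output: WVPAD

Answer: WVPAD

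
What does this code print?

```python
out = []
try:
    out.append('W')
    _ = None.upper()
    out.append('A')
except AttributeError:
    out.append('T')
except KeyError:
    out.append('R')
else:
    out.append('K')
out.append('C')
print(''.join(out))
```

Execution trace: 'W' (try body) → 'T' (except AttributeError) → 'C' (after the try/except). Output: WTC

Answer: WTC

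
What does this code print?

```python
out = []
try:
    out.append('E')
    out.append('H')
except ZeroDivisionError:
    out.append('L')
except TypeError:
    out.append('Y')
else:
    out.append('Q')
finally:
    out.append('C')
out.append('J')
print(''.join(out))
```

Execution trace: 'E' (try body) → 'H' (try body, no exception) → 'Q' (else) → 'C' (finally) → 'J' (after the try/except). Output: EHQCJ

Answer: EHQCJ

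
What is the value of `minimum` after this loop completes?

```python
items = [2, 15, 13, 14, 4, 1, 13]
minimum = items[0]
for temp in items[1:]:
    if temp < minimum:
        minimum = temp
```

Minimum of [2, 15, 13, 14, 4, 1, 13]
`minimum` takes the values: 2 → 1

Answer: 1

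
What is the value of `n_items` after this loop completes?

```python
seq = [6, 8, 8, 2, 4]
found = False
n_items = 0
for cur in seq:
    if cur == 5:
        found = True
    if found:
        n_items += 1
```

Count elements after first 5 in [6, 8, 8, 2, 4]
`n_items` takes the values: 0

Answer: 0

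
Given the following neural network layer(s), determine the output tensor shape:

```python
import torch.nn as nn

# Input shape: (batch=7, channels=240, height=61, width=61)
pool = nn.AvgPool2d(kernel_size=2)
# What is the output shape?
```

Input: (7, 240, 61, 61) -> Output: (7, 240, 30, 30)

Answer: (7, 240, 30, 30)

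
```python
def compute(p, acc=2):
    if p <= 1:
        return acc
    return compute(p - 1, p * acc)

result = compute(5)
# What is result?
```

Accumulator trace (n, acc): (5, 2) -> (4, 10) -> (3, 40) -> (2, 120) -> (1, 240) -> return 240

Answer: 240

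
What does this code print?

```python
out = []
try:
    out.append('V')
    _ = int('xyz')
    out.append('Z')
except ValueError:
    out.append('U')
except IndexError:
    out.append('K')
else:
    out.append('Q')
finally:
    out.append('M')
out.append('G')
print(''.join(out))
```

Execution trace: 'V' (try body) → 'U' (except ValueError) → 'M' (finally) → 'G' (after the try/except). Output: VUMG

Answer: VUMG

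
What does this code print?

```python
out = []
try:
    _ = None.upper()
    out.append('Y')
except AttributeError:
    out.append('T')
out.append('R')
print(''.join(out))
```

Execution trace: 'T' (except AttributeError) → 'R' (after the try/except). Output: TR

Answer: TR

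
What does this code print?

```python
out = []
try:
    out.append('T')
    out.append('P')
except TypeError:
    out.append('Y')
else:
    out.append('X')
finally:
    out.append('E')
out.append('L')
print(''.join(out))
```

Execution trace: 'T' (try body) → 'P' (try body, no exception) → 'X' (else) → 'E' (finally) → 'L' (after the try/except). Output: TPXEL

Answer: TPXEL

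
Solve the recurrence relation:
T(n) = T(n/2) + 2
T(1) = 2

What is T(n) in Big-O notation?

Each step divides n by 2 and adds 2. After log_2(n) steps we reach T(1)=2. So T(n) = 2·log_2(n) + 2 = O(log n).

Answer: O(log n)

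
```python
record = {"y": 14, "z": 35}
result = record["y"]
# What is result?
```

Trace:
`record = {"y": 14, "z": 35}` → record = {'y': 14, 'z': 35}
`result = record["y"]` → result = 14
So result = 14

Answer: 14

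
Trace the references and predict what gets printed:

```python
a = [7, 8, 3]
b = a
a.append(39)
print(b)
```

Key concept: basic list aliasing.
Step by step:
`a = [7, 8, 3]` → a = [7, 8, 3]
`b = a` → b = [7, 8, 3] (same object as a)
`a.append(39)` → a = [7, 8, 3, 39] (same object as b); b = [7, 8, 3, 39] (same object as a)
`print(b)` → prints [7, 8, 3, 39]

Answer: [7, 8, 3, 39]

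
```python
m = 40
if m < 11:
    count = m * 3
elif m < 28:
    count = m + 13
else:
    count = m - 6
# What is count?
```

Trace:
`m = 40` → m = 40
`if m < 11: ...` → m < 11 is False, m < 28 is False, take else branch → count = 34
So count = 34

Answer: 34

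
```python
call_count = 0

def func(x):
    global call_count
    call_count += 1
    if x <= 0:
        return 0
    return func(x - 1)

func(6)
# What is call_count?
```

Linear recursion stepping by 1: 7 calls from x=6 down to ≤0.

Answer: 7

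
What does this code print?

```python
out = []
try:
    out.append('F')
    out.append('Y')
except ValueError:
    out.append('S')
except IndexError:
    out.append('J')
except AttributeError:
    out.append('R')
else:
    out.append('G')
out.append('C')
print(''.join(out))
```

Execution trace: 'F' (try body) → 'Y' (try body, no exception) → 'G' (else) → 'C' (after the try/except). Output: FYGC

Answer: FYGC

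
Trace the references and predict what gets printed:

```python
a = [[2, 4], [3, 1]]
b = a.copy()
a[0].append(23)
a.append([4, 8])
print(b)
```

Key concept: shallow copy with nested lists.
Step by step:
`a = [[2, 4], [3, 1]]` → a = [[2, 4], [3, 1]]
`b = a.copy()` → b = [[2, 4], [3, 1]]
`a[0].append(23)` → a = [[2, 4, 23], [3, 1]]; b = [[2, 4, 23], [3, 1]]
`a.append([4, 8])` → a = [[2, 4, 23], [3, 1], [4, 8]]
`print(b)` → prints [[2, 4, 23], [3, 1]]

Answer: [[2, 4, 23], [3, 1]]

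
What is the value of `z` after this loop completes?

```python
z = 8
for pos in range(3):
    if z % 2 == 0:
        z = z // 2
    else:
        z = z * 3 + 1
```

Collatz-style transformation from 8
`z` takes the values: 8 → 4 → 2 → 1

Answer: 1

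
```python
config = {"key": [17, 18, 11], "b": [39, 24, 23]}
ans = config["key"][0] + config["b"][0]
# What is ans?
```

Trace:
`config = {"key": [17, 18, 11], "b": [39, 24, 23]}` → config = {'key': [17, 18, 11], 'b': [39, 24, 23]}
`ans = config["key"][0] + config["b"][0]` → ans = 56
So ans = 56

Answer: 56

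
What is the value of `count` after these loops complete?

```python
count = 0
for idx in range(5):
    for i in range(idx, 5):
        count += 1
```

Upper triangle: 5 + 4 + ... + 1
`count` takes the values: 0 → 1 → 2 → 3 → 4 → 5 → 6 → 7 → 8 → 9 → 10 → 11 → 12 → 13 → 14 → 15

Answer: 15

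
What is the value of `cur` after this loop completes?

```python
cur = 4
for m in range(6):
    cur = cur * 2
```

Multiply by 2, 6 times: 4 * 2^6 = 256
`cur` takes the values: 4 → 8 → 16 → 32 → 64 → 128 → 256

Answer: 256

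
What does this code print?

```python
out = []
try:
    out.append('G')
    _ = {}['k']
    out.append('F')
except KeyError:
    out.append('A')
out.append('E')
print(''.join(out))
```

Execution trace: 'G' (try body) → 'A' (except KeyError) → 'E' (after the try/except). Output: GAE

Answer: GAE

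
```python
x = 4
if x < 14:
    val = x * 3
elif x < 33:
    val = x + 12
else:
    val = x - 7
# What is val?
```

Trace:
`x = 4` → x = 4
`if x < 14: ...` → x < 14 is True → val = 12
So val = 12

Answer: 12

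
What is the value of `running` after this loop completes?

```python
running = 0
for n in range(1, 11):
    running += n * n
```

Sum of squares 1² to 10² = 385
`running` takes the values: 0 → 1 → 5 → 14 → 30 → 55 → 91 → 140 → 204 → 285 → 385

Answer: 385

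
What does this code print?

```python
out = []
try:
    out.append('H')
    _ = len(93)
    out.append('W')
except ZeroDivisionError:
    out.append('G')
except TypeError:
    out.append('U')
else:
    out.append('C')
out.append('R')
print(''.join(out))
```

Execution trace: 'H' (try body) → 'U' (except TypeError) → 'R' (after the try/except). Output: HUR

Answer: HUR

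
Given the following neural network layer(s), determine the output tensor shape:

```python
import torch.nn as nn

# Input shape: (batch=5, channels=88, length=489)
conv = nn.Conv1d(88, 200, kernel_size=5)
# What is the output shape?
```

Input: (5, 88, 489) -> Output: (5, 200, 485)

Answer: (5, 200, 485)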